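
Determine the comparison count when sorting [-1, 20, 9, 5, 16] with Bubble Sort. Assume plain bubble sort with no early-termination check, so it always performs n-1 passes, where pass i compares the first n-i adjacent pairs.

Pass 1: compare adjacent pairs (0,1)..(3,4) = 4 comparison(s), 3 swap(s) -> [-1, 9, 5, 16, 20]
Pass 2: compare adjacent pairs (0,1)..(2,3) = 3 comparison(s), 1 swap(s) -> [-1, 5, 9, 16, 20]
Pass 3: compare adjacent pairs (0,1)..(1,2) = 2 comparison(s), 0 swap(s) -> [-1, 5, 9, 16, 20]
Pass 4: compare adjacent pairs (0,1)..(0,1) = 1 comparison(s), 0 swap(s) -> [-1, 5, 9, 16, 20]
Total comparisons: 4 + 3 + 2 + 1 = 10


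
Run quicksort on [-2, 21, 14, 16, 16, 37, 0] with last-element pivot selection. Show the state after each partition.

Partition 1: pivot=0 at index 1 -> [-2, 0, 14, 16, 16, 37, 21]
Partition 2: pivot=21 at index 5 -> [-2, 0, 14, 16, 16, 21, 37]
Partition 3: pivot=16 at index 4 -> [-2, 0, 14, 16, 16, 21, 37]
Partition 4: pivot=16 at index 3 -> [-2, 0, 14, 16, 16, 21, 37]


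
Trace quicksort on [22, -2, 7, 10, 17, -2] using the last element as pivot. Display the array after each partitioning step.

Partition 1: pivot=-2 at index 1 -> [-2, -2, 7, 10, 17, 22]
Partition 2: pivot=22 at index 5 -> [-2, -2, 7, 10, 17, 22]
Partition 3: pivot=17 at index 4 -> [-2, -2, 7, 10, 17, 22]
Partition 4: pivot=10 at index 3 -> [-2, -2, 7, 10, 17, 22]


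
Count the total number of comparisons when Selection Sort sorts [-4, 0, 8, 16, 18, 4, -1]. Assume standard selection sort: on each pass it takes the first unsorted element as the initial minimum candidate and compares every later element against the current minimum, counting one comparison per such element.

Pass 1: scan indices 1..6 for the minimum = 6 comparison(s); min is -4, place at index 0 -> [-4, 0, 8, 16, 18, 4, -1]
Pass 2: scan indices 2..6 for the minimum = 5 comparison(s); min is -1, place at index 1 -> [-4, -1, 8, 16, 18, 4, 0]
Pass 3: scan indices 3..6 for the minimum = 4 comparison(s); min is 0, place at index 2 -> [-4, -1, 0, 16, 18, 4, 8]
Pass 4: scan indices 4..6 for the minimum = 3 comparison(s); min is 4, place at index 3 -> [-4, -1, 0, 4, 18, 16, 8]
Pass 5: scan indices 5..6 for the minimum = 2 comparison(s); min is 8, place at index 4 -> [-4, -1, 0, 4, 8, 16, 18]
Pass 6: scan indices 6..6 for the minimum = 1 comparison(s); min is 16, place at index 5 -> [-4, -1, 0, 4, 8, 16, 18]
Selection sort always scans the whole unsorted suffix, so the count is (n-1) + (n-2) + ... + 1 = n(n-1)/2 = 7*6/2 = 21 regardless of the input order.
Total comparisons: 6 + 5 + 4 + 3 + 2 + 1 = 21


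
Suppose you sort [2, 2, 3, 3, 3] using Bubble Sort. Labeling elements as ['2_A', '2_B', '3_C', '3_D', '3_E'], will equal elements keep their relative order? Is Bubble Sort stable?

Trace Bubble Sort on the labeled array (the key is the number; the letter only tracks identity):
  After pass 1: [2_A, 2_B, 3_C, 3_D, 3_E] (no swaps, done)
Final order: [2_A, 2_B, 3_C, 3_D, 3_E]
Equal keys:
  value 2: originally 2_A, 2_B; after sorting 2_A, 2_B -> order preserved
  value 3: originally 3_C, 3_D, 3_E; after sorting 3_C, 3_D, 3_E -> order preserved
All equal keys kept their original relative order. Bubble Sort is stable: it only swaps adjacent elements when the left one is strictly greater, so equal keys never move past each other.
Answer: Stable


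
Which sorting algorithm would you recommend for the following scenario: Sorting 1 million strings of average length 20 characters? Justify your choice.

Best choice: MSD radix sort or Mergesort
Reason: MSD radix sort is a non-comparison sort that buckets the strings by successive character positions, running in time proportional to the total number of characters examined rather than O(n log n) string comparisons; mergesort is a stable O(n log n)-comparison alternative that works for arbitrary variable-length keys


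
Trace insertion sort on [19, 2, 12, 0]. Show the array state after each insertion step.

First element 19 is already 'sorted'
Insert 2: shifted 1 elements -> [2, 19, 12, 0]
Insert 12: shifted 1 elements -> [2, 12, 19, 0]
Insert 0: shifted 3 elements -> [0, 2, 12, 19]


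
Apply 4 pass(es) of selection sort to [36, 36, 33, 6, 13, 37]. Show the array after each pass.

Pass 1: Select minimum 6 at index 3, swap -> [6, 36, 33, 36, 13, 37]
Pass 2: Select minimum 13 at index 4, swap -> [6, 13, 33, 36, 36, 37]
Pass 3: Select minimum 33 at index 2, swap -> [6, 13, 33, 36, 36, 37]
Pass 4: Select minimum 36 at index 3, swap -> [6, 13, 33, 36, 36, 37]


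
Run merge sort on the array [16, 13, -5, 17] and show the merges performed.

Divide and conquer:
  Merge [16] + [13] -> [13, 16]
  Merge [-5] + [17] -> [-5, 17]
  Merge [13, 16] + [-5, 17] -> [-5, 13, 16, 17]


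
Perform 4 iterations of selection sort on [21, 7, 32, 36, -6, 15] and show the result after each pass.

Pass 1: Select minimum -6 at index 4, swap -> [-6, 7, 32, 36, 21, 15]
Pass 2: Select minimum 7 at index 1, swap -> [-6, 7, 32, 36, 21, 15]
Pass 3: Select minimum 15 at index 5, swap -> [-6, 7, 15, 36, 21, 32]
Pass 4: Select minimum 21 at index 4, swap -> [-6, 7, 15, 21, 36, 32]


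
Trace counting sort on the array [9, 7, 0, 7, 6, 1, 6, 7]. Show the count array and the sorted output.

Count array: [1, 1, 0, 0, 0, 0, 2, 3, 0, 1]
(count[i] = number of elements equal to i)
Cumulative count: [1, 2, 2, 2, 2, 2, 4, 7, 7, 8]
Sorted: [0, 1, 6, 6, 7, 7, 7, 9]


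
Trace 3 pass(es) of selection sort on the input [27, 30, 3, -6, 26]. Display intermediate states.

Pass 1: Select minimum -6 at index 3, swap -> [-6, 30, 3, 27, 26]
Pass 2: Select minimum 3 at index 2, swap -> [-6, 3, 30, 27, 26]
Pass 3: Select minimum 26 at index 4, swap -> [-6, 3, 26, 27, 30]


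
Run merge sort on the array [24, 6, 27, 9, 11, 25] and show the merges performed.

Divide and conquer:
  Merge [6] + [27] -> [6, 27]
  Merge [24] + [6, 27] -> [6, 24, 27]
  Merge [11] + [25] -> [11, 25]
  Merge [9] + [11, 25] -> [9, 11, 25]
  Merge [6, 24, 27] + [9, 11, 25] -> [6, 9, 11, 24, 25, 27]


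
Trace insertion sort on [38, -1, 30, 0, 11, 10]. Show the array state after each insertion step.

First element 38 is already 'sorted'
Insert -1: shifted 1 elements -> [-1, 38, 30, 0, 11, 10]
Insert 30: shifted 1 elements -> [-1, 30, 38, 0, 11, 10]
Insert 0: shifted 2 elements -> [-1, 0, 30, 38, 11, 10]
Insert 11: shifted 2 elements -> [-1, 0, 11, 30, 38, 10]
Insert 10: shifted 3 elements -> [-1, 0, 10, 11, 30, 38]


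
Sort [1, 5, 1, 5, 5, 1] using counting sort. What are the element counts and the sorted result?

Count array: [0, 3, 0, 0, 0, 3]
(count[i] = number of elements equal to i)
Cumulative count: [0, 3, 3, 3, 3, 6]
Sorted: [1, 1, 1, 5, 5, 5]


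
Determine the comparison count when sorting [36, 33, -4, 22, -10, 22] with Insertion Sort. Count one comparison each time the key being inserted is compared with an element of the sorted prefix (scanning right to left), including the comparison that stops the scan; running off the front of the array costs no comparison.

Insert 33: 36 > 33 (shift), reached front = 1 comparison(s) -> [33, 36, -4, 22, -10, 22]
Insert -4: 36 > -4 (shift), 33 > -4 (shift), reached front = 2 comparison(s) -> [-4, 33, 36, 22, -10, 22]
Insert 22: 36 > 22 (shift), 33 > 22 (shift), -4 <= 22 (stop) = 3 comparison(s) -> [-4, 22, 33, 36, -10, 22]
Insert -10: 36 > -10 (shift), 33 > -10 (shift), 22 > -10 (shift), -4 > -10 (shift), reached front = 4 comparison(s) -> [-10, -4, 22, 33, 36, 22]
Insert 22: 36 > 22 (shift), 33 > 22 (shift), 22 <= 22 (stop) = 3 comparison(s) -> [-10, -4, 22, 22, 33, 36]
Total comparisons: 1 + 2 + 3 + 4 + 3 = 13


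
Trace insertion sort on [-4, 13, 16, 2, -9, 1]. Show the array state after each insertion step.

First element -4 is already 'sorted'
Insert 13: shifted 0 elements -> [-4, 13, 16, 2, -9, 1]
Insert 16: shifted 0 elements -> [-4, 13, 16, 2, -9, 1]
Insert 2: shifted 2 elements -> [-4, 2, 13, 16, -9, 1]
Insert -9: shifted 4 elements -> [-9, -4, 2, 13, 16, 1]
Insert 1: shifted 3 elements -> [-9, -4, 1, 2, 13, 16]


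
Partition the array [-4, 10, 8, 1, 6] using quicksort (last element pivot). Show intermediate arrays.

Partition 1: pivot=6 at index 2 -> [-4, 1, 6, 10, 8]
Partition 2: pivot=1 at index 1 -> [-4, 1, 6, 10, 8]
Partition 3: pivot=8 at index 3 -> [-4, 1, 6, 8, 10]


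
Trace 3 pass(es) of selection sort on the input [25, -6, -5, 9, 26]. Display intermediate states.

Pass 1: Select minimum -6 at index 1, swap -> [-6, 25, -5, 9, 26]
Pass 2: Select minimum -5 at index 2, swap -> [-6, -5, 25, 9, 26]
Pass 3: Select minimum 9 at index 3, swap -> [-6, -5, 9, 25, 26]


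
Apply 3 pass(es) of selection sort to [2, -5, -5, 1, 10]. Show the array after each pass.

Pass 1: Select minimum -5 at index 1, swap -> [-5, 2, -5, 1, 10]
Pass 2: Select minimum -5 at index 2, swap -> [-5, -5, 2, 1, 10]
Pass 3: Select minimum 1 at index 3, swap -> [-5, -5, 1, 2, 10]


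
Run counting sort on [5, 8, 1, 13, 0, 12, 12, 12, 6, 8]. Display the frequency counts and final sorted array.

Count array: [1, 1, 0, 0, 0, 1, 1, 0, 2, 0, 0, 0, 3, 1]
(count[i] = number of elements equal to i)
Cumulative count: [1, 2, 2, 2, 2, 3, 4, 4, 6, 6, 6, 6, 9, 10]
Sorted: [0, 1, 5, 6, 8, 8, 12, 12, 12, 13]


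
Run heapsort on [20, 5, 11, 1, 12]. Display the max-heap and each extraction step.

Build heap: [20, 12, 11, 1, 5]
Extract 20: [12, 5, 11, 1, 20]
Extract 12: [11, 5, 1, 12, 20]
Extract 11: [5, 1, 11, 12, 20]
Extract 5: [1, 5, 11, 12, 20]


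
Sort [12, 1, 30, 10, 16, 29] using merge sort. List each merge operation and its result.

Divide and conquer:
  Merge [1] + [30] -> [1, 30]
  Merge [12] + [1, 30] -> [1, 12, 30]
  Merge [16] + [29] -> [16, 29]
  Merge [10] + [16, 29] -> [10, 16, 29]
  Merge [1, 12, 30] + [10, 16, 29] -> [1, 10, 12, 16, 29, 30]


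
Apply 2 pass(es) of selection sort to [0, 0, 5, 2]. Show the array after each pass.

Pass 1: Select minimum 0 at index 0, swap -> [0, 0, 5, 2]
Pass 2: Select minimum 0 at index 1, swap -> [0, 0, 5, 2]


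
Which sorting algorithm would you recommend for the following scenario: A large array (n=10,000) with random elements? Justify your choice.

Best choice: Quicksort or Mergesort
Reason: Both have O(n log n) average case; quicksort has lower constant factors


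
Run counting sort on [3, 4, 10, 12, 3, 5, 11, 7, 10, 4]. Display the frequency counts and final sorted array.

Count array: [0, 0, 0, 2, 2, 1, 0, 1, 0, 0, 2, 1, 1]
(count[i] = number of elements equal to i)
Cumulative count: [0, 0, 0, 2, 4, 5, 5, 6, 6, 6, 8, 9, 10]
Sorted: [3, 3, 4, 4, 5, 7, 10, 10, 11, 12]


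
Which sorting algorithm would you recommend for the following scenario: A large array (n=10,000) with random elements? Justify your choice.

Best choice: Quicksort or Mergesort
Reason: Both have O(n log n) average case; quicksort has lower constant factors


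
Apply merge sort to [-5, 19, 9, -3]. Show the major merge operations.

Divide and conquer:
  Merge [-5] + [19] -> [-5, 19]
  Merge [9] + [-3] -> [-3, 9]
  Merge [-5, 19] + [-3, 9] -> [-5, -3, 9, 19]


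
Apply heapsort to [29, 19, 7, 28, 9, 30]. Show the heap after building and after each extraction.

Build heap: [30, 28, 29, 19, 9, 7]
Extract 30: [29, 28, 7, 19, 9, 30]
Extract 29: [28, 19, 7, 9, 29, 30]
Extract 28: [19, 9, 7, 28, 29, 30]
Extract 19: [9, 7, 19, 28, 29, 30]
Extract 9: [7, 9, 19, 28, 29, 30]


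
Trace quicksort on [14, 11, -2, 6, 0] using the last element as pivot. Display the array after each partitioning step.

Partition 1: pivot=0 at index 1 -> [-2, 0, 14, 6, 11]
Partition 2: pivot=11 at index 3 -> [-2, 0, 6, 11, 14]


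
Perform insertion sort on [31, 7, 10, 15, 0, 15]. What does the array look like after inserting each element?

First element 31 is already 'sorted'
Insert 7: shifted 1 elements -> [7, 31, 10, 15, 0, 15]
Insert 10: shifted 1 elements -> [7, 10, 31, 15, 0, 15]
Insert 15: shifted 1 elements -> [7, 10, 15, 31, 0, 15]
Insert 0: shifted 4 elements -> [0, 7, 10, 15, 31, 15]
Insert 15: shifted 1 elements -> [0, 7, 10, 15, 15, 31]


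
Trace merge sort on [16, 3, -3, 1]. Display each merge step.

Divide and conquer:
  Merge [16] + [3] -> [3, 16]
  Merge [-3] + [1] -> [-3, 1]
  Merge [3, 16] + [-3, 1] -> [-3, 1, 3, 16]


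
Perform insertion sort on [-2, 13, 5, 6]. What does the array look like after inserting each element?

First element -2 is already 'sorted'
Insert 13: shifted 0 elements -> [-2, 13, 5, 6]
Insert 5: shifted 1 elements -> [-2, 5, 13, 6]
Insert 6: shifted 1 elements -> [-2, 5, 6, 13]


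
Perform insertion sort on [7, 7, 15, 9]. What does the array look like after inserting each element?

First element 7 is already 'sorted'
Insert 7: shifted 0 elements -> [7, 7, 15, 9]
Insert 15: shifted 0 elements -> [7, 7, 15, 9]
Insert 9: shifted 1 elements -> [7, 7, 9, 15]


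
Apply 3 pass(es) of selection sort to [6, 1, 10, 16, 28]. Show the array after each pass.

Pass 1: Select minimum 1 at index 1, swap -> [1, 6, 10, 16, 28]
Pass 2: Select minimum 6 at index 1, swap -> [1, 6, 10, 16, 28]
Pass 3: Select minimum 10 at index 2, swap -> [1, 6, 10, 16, 28]


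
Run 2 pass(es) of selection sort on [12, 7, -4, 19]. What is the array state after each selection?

Pass 1: Select minimum -4 at index 2, swap -> [-4, 7, 12, 19]
Pass 2: Select minimum 7 at index 1, swap -> [-4, 7, 12, 19]


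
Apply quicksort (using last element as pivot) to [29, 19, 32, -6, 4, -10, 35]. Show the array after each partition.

Partition 1: pivot=35 at index 6 -> [29, 19, 32, -6, 4, -10, 35]
Partition 2: pivot=-10 at index 0 -> [-10, 19, 32, -6, 4, 29, 35]
Partition 3: pivot=29 at index 4 -> [-10, 19, -6, 4, 29, 32, 35]
Partition 4: pivot=4 at index 2 -> [-10, -6, 4, 19, 29, 32, 35]


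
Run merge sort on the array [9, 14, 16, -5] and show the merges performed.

Divide and conquer:
  Merge [9] + [14] -> [9, 14]
  Merge [16] + [-5] -> [-5, 16]
  Merge [9, 14] + [-5, 16] -> [-5, 9, 14, 16]


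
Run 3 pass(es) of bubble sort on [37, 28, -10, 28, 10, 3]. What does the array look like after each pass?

After pass 1: [28, -10, 28, 10, 3, 37] (5 swaps)
After pass 2: [-10, 28, 10, 3, 28, 37] (3 swaps)
After pass 3: [-10, 10, 3, 28, 28, 37] (2 swaps)
Total swaps: 10


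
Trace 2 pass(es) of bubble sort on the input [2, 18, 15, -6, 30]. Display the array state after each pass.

After pass 1: [2, 15, -6, 18, 30] (2 swaps)
After pass 2: [2, -6, 15, 18, 30] (1 swaps)
Total swaps: 3


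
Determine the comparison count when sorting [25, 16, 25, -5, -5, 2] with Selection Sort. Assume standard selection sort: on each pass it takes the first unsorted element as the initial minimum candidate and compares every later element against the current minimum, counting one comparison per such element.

Pass 1: scan indices 1..5 for the minimum = 5 comparison(s); min is -5, place at index 0 -> [-5, 16, 25, 25, -5, 2]
Pass 2: scan indices 2..5 for the minimum = 4 comparison(s); min is -5, place at index 1 -> [-5, -5, 25, 25, 16, 2]
Pass 3: scan indices 3..5 for the minimum = 3 comparison(s); min is 2, place at index 2 -> [-5, -5, 2, 25, 16, 25]
Pass 4: scan indices 4..5 for the minimum = 2 comparison(s); min is 16, place at index 3 -> [-5, -5, 2, 16, 25, 25]
Pass 5: scan indices 5..5 for the minimum = 1 comparison(s); min is 25, place at index 4 -> [-5, -5, 2, 16, 25, 25]
Selection sort always scans the whole unsorted suffix, so the count is (n-1) + (n-2) + ... + 1 = n(n-1)/2 = 6*5/2 = 15 regardless of the input order.
Total comparisons: 5 + 4 + 3 + 2 + 1 = 15


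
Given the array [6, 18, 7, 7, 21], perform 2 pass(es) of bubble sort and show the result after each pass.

After pass 1: [6, 7, 7, 18, 21] (2 swaps)
After pass 2: [6, 7, 7, 18, 21] (0 swaps)
Total swaps: 2


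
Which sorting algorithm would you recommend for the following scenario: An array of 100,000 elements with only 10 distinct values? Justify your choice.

Best choice: 3-way quicksort or Counting sort
Reason: 3-way (Dutch national flag) partitioning groups every copy of the pivot together, so with only d=10 distinct keys quicksort finishes in O(n log d) expected time, which is effectively linear; counting sort runs in O(n + k) where k is the size of the key range (not the number of distinct values), so it is linear when the 10 values are integers drawn from a small known range


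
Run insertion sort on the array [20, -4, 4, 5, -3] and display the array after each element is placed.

First element 20 is already 'sorted'
Insert -4: shifted 1 elements -> [-4, 20, 4, 5, -3]
Insert 4: shifted 1 elements -> [-4, 4, 20, 5, -3]
Insert 5: shifted 1 elements -> [-4, 4, 5, 20, -3]
Insert -3: shifted 3 elements -> [-4, -3, 4, 5, 20]


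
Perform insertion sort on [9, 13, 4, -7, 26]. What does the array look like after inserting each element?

First element 9 is already 'sorted'
Insert 13: shifted 0 elements -> [9, 13, 4, -7, 26]
Insert 4: shifted 2 elements -> [4, 9, 13, -7, 26]
Insert -7: shifted 3 elements -> [-7, 4, 9, 13, 26]
Insert 26: shifted 0 elements -> [-7, 4, 9, 13, 26]


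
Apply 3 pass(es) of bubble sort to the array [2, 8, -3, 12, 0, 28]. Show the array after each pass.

After pass 1: [2, -3, 8, 0, 12, 28] (2 swaps)
After pass 2: [-3, 2, 0, 8, 12, 28] (2 swaps)
After pass 3: [-3, 0, 2, 8, 12, 28] (1 swaps)
Total swaps: 5


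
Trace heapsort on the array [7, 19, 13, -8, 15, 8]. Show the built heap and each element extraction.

Build heap: [19, 15, 13, -8, 7, 8]
Extract 19: [15, 8, 13, -8, 7, 19]
Extract 15: [13, 8, 7, -8, 15, 19]
Extract 13: [8, -8, 7, 13, 15, 19]
Extract 8: [7, -8, 8, 13, 15, 19]
Extract 7: [-8, 7, 8, 13, 15, 19]


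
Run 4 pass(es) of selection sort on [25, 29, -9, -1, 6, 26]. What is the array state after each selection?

Pass 1: Select minimum -9 at index 2, swap -> [-9, 29, 25, -1, 6, 26]
Pass 2: Select minimum -1 at index 3, swap -> [-9, -1, 25, 29, 6, 26]
Pass 3: Select minimum 6 at index 4, swap -> [-9, -1, 6, 29, 25, 26]
Pass 4: Select minimum 25 at index 4, swap -> [-9, -1, 6, 25, 29, 26]


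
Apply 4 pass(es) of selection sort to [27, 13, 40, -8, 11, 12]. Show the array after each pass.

Pass 1: Select minimum -8 at index 3, swap -> [-8, 13, 40, 27, 11, 12]
Pass 2: Select minimum 11 at index 4, swap -> [-8, 11, 40, 27, 13, 12]
Pass 3: Select minimum 12 at index 5, swap -> [-8, 11, 12, 27, 13, 40]
Pass 4: Select minimum 13 at index 4, swap -> [-8, 11, 12, 13, 27, 40]


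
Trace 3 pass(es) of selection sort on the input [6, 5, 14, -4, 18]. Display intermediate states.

Pass 1: Select minimum -4 at index 3, swap -> [-4, 5, 14, 6, 18]
Pass 2: Select minimum 5 at index 1, swap -> [-4, 5, 14, 6, 18]
Pass 3: Select minimum 6 at index 3, swap -> [-4, 5, 6, 14, 18]


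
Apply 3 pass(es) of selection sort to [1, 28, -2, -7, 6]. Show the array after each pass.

Pass 1: Select minimum -7 at index 3, swap -> [-7, 28, -2, 1, 6]
Pass 2: Select minimum -2 at index 2, swap -> [-7, -2, 28, 1, 6]
Pass 3: Select minimum 1 at index 3, swap -> [-7, -2, 1, 28, 6]


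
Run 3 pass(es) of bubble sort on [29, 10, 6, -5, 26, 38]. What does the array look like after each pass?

After pass 1: [10, 6, -5, 26, 29, 38] (4 swaps)
After pass 2: [6, -5, 10, 26, 29, 38] (2 swaps)
After pass 3: [-5, 6, 10, 26, 29, 38] (1 swaps)
Total swaps: 7


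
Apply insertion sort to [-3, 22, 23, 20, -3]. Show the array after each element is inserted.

First element -3 is already 'sorted'
Insert 22: shifted 0 elements -> [-3, 22, 23, 20, -3]
Insert 23: shifted 0 elements -> [-3, 22, 23, 20, -3]
Insert 20: shifted 2 elements -> [-3, 20, 22, 23, -3]
Insert -3: shifted 3 elements -> [-3, -3, 20, 22, 23]


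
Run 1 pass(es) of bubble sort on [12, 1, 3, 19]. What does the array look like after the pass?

After pass 1: [1, 3, 12, 19] (2 swaps)
Total swaps: 2


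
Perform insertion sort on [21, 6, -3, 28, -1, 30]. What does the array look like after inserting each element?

First element 21 is already 'sorted'
Insert 6: shifted 1 elements -> [6, 21, -3, 28, -1, 30]
Insert -3: shifted 2 elements -> [-3, 6, 21, 28, -1, 30]
Insert 28: shifted 0 elements -> [-3, 6, 21, 28, -1, 30]
Insert -1: shifted 3 elements -> [-3, -1, 6, 21, 28, 30]
Insert 30: shifted 0 elements -> [-3, -1, 6, 21, 28, 30]


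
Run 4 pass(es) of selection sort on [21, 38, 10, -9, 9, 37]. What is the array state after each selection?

Pass 1: Select minimum -9 at index 3, swap -> [-9, 38, 10, 21, 9, 37]
Pass 2: Select minimum 9 at index 4, swap -> [-9, 9, 10, 21, 38, 37]
Pass 3: Select minimum 10 at index 2, swap -> [-9, 9, 10, 21, 38, 37]
Pass 4: Select minimum 21 at index 3, swap -> [-9, 9, 10, 21, 38, 37]


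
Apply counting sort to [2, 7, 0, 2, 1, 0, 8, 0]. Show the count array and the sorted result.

Count array: [3, 1, 2, 0, 0, 0, 0, 1, 1]
(count[i] = number of elements equal to i)
Cumulative count: [3, 4, 6, 6, 6, 6, 6, 7, 8]
Sorted: [0, 0, 0, 1, 2, 2, 7, 8]


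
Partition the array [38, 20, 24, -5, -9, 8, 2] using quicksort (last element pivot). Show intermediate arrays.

Partition 1: pivot=2 at index 2 -> [-5, -9, 2, 38, 20, 8, 24]
Partition 2: pivot=-9 at index 0 -> [-9, -5, 2, 38, 20, 8, 24]
Partition 3: pivot=24 at index 5 -> [-9, -5, 2, 20, 8, 24, 38]
Partition 4: pivot=8 at index 3 -> [-9, -5, 2, 8, 20, 24, 38]


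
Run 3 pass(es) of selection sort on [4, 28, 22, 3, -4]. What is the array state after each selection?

Pass 1: Select minimum -4 at index 4, swap -> [-4, 28, 22, 3, 4]
Pass 2: Select minimum 3 at index 3, swap -> [-4, 3, 22, 28, 4]
Pass 3: Select minimum 4 at index 4, swap -> [-4, 3, 4, 28, 22]


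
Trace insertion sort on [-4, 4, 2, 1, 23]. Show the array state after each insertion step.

First element -4 is already 'sorted'
Insert 4: shifted 0 elements -> [-4, 4, 2, 1, 23]
Insert 2: shifted 1 elements -> [-4, 2, 4, 1, 23]
Insert 1: shifted 2 elements -> [-4, 1, 2, 4, 23]
Insert 23: shifted 0 elements -> [-4, 1, 2, 4, 23]


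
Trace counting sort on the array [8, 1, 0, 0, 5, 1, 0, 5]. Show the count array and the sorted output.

Count array: [3, 2, 0, 0, 0, 2, 0, 0, 1]
(count[i] = number of elements equal to i)
Cumulative count: [3, 5, 5, 5, 5, 7, 7, 7, 8]
Sorted: [0, 0, 0, 1, 1, 5, 5, 8]


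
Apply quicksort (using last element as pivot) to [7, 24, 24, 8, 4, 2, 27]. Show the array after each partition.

Partition 1: pivot=27 at index 6 -> [7, 24, 24, 8, 4, 2, 27]
Partition 2: pivot=2 at index 0 -> [2, 24, 24, 8, 4, 7, 27]
Partition 3: pivot=7 at index 2 -> [2, 4, 7, 8, 24, 24, 27]
Partition 4: pivot=24 at index 5 -> [2, 4, 7, 8, 24, 24, 27]
Partition 5: pivot=24 at index 4 -> [2, 4, 7, 8, 24, 24, 27]


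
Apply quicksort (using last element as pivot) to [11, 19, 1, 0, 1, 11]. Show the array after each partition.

Partition 1: pivot=11 at index 4 -> [11, 1, 0, 1, 11, 19]
Partition 2: pivot=1 at index 2 -> [1, 0, 1, 11, 11, 19]
Partition 3: pivot=0 at index 0 -> [0, 1, 1, 11, 11, 19]


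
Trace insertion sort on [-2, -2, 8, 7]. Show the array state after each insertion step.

First element -2 is already 'sorted'
Insert -2: shifted 0 elements -> [-2, -2, 8, 7]
Insert 8: shifted 0 elements -> [-2, -2, 8, 7]
Insert 7: shifted 1 elements -> [-2, -2, 7, 8]


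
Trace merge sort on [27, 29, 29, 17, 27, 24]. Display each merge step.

Divide and conquer:
  Merge [29] + [29] -> [29, 29]
  Merge [27] + [29, 29] -> [27, 29, 29]
  Merge [27] + [24] -> [24, 27]
  Merge [17] + [24, 27] -> [17, 24, 27]
  Merge [27, 29, 29] + [17, 24, 27] -> [17, 24, 27, 27, 29, 29]


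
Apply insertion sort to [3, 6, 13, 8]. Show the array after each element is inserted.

First element 3 is already 'sorted'
Insert 6: shifted 0 elements -> [3, 6, 13, 8]
Insert 13: shifted 0 elements -> [3, 6, 13, 8]
Insert 8: shifted 1 elements -> [3, 6, 8, 13]


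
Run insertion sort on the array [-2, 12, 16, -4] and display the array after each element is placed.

First element -2 is already 'sorted'
Insert 12: shifted 0 elements -> [-2, 12, 16, -4]
Insert 16: shifted 0 elements -> [-2, 12, 16, -4]
Insert -4: shifted 3 elements -> [-4, -2, 12, 16]


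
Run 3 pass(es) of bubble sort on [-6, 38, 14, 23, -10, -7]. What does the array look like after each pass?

After pass 1: [-6, 14, 23, -10, -7, 38] (4 swaps)
After pass 2: [-6, 14, -10, -7, 23, 38] (2 swaps)
After pass 3: [-6, -10, -7, 14, 23, 38] (2 swaps)
Total swaps: 8


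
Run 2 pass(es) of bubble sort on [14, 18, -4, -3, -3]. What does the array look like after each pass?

After pass 1: [14, -4, -3, -3, 18] (3 swaps)
After pass 2: [-4, -3, -3, 14, 18] (3 swaps)
Total swaps: 6


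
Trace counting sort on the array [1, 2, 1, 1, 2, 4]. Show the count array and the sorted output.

Count array: [0, 3, 2, 0, 1]
(count[i] = number of elements equal to i)
Cumulative count: [0, 3, 5, 5, 6]
Sorted: [1, 1, 1, 2, 2, 4]


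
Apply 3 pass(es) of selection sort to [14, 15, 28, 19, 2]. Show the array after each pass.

Pass 1: Select minimum 2 at index 4, swap -> [2, 15, 28, 19, 14]
Pass 2: Select minimum 14 at index 4, swap -> [2, 14, 28, 19, 15]
Pass 3: Select minimum 15 at index 4, swap -> [2, 14, 15, 19, 28]


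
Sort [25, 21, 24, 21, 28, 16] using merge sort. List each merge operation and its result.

Divide and conquer:
  Merge [21] + [24] -> [21, 24]
  Merge [25] + [21, 24] -> [21, 24, 25]
  Merge [28] + [16] -> [16, 28]
  Merge [21] + [16, 28] -> [16, 21, 28]
  Merge [21, 24, 25] + [16, 21, 28] -> [16, 21, 21, 24, 25, 28]


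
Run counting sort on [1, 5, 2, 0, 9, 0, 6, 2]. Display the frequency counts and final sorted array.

Count array: [2, 1, 2, 0, 0, 1, 1, 0, 0, 1]
(count[i] = number of elements equal to i)
Cumulative count: [2, 3, 5, 5, 5, 6, 7, 7, 7, 8]
Sorted: [0, 0, 1, 2, 2, 5, 6, 9]


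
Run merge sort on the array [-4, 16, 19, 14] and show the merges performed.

Divide and conquer:
  Merge [-4] + [16] -> [-4, 16]
  Merge [19] + [14] -> [14, 19]
  Merge [-4, 16] + [14, 19] -> [-4, 14, 16, 19]


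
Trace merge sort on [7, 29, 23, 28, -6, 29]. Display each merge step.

Divide and conquer:
  Merge [29] + [23] -> [23, 29]
  Merge [7] + [23, 29] -> [7, 23, 29]
  Merge [-6] + [29] -> [-6, 29]
  Merge [28] + [-6, 29] -> [-6, 28, 29]
  Merge [7, 23, 29] + [-6, 28, 29] -> [-6, 7, 23, 28, 29, 29]


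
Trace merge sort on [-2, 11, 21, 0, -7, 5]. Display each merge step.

Divide and conquer:
  Merge [11] + [21] -> [11, 21]
  Merge [-2] + [11, 21] -> [-2, 11, 21]
  Merge [-7] + [5] -> [-7, 5]
  Merge [0] + [-7, 5] -> [-7, 0, 5]
  Merge [-2, 11, 21] + [-7, 0, 5] -> [-7, -2, 0, 5, 11, 21]


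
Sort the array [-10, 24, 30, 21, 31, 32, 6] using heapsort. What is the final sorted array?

Build heap: [32, 31, 30, 21, 24, -10, 6]
Extract 32: [31, 24, 30, 21, 6, -10, 32]
Extract 31: [30, 24, -10, 21, 6, 31, 32]
Extract 30: [24, 21, -10, 6, 30, 31, 32]
Extract 24: [21, 6, -10, 24, 30, 31, 32]
Extract 21: [6, -10, 21, 24, 30, 31, 32]
Extract 6: [-10, 6, 21, 24, 30, 31, 32]


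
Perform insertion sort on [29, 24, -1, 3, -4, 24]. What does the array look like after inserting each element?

First element 29 is already 'sorted'
Insert 24: shifted 1 elements -> [24, 29, -1, 3, -4, 24]
Insert -1: shifted 2 elements -> [-1, 24, 29, 3, -4, 24]
Insert 3: shifted 2 elements -> [-1, 3, 24, 29, -4, 24]
Insert -4: shifted 4 elements -> [-4, -1, 3, 24, 29, 24]
Insert 24: shifted 1 elements -> [-4, -1, 3, 24, 24, 29]


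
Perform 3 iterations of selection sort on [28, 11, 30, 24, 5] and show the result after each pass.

Pass 1: Select minimum 5 at index 4, swap -> [5, 11, 30, 24, 28]
Pass 2: Select minimum 11 at index 1, swap -> [5, 11, 30, 24, 28]
Pass 3: Select minimum 24 at index 3, swap -> [5, 11, 24, 30, 28]


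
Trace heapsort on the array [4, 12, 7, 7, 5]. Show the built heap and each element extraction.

Build heap: [12, 7, 7, 4, 5]
Extract 12: [7, 5, 7, 4, 12]
Extract 7: [7, 5, 4, 7, 12]
Extract 7: [5, 4, 7, 7, 12]
Extract 5: [4, 5, 7, 7, 12]


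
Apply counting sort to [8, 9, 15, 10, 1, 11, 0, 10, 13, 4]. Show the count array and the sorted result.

Count array: [1, 1, 0, 0, 1, 0, 0, 0, 1, 1, 2, 1, 0, 1, 0, 1]
(count[i] = number of elements equal to i)
Cumulative count: [1, 2, 2, 2, 3, 3, 3, 3, 4, 5, 7, 8, 8, 9, 9, 10]
Sorted: [0, 1, 4, 8, 9, 10, 10, 11, 13, 15]


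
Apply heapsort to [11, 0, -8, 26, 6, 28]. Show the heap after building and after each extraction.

Build heap: [28, 26, 11, 0, 6, -8]
Extract 28: [26, 6, 11, 0, -8, 28]
Extract 26: [11, 6, -8, 0, 26, 28]
Extract 11: [6, 0, -8, 11, 26, 28]
Extract 6: [0, -8, 6, 11, 26, 28]
Extract 0: [-8, 0, 6, 11, 26, 28]


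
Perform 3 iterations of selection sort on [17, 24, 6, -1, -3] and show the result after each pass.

Pass 1: Select minimum -3 at index 4, swap -> [-3, 24, 6, -1, 17]
Pass 2: Select minimum -1 at index 3, swap -> [-3, -1, 6, 24, 17]
Pass 3: Select minimum 6 at index 2, swap -> [-3, -1, 6, 24, 17]


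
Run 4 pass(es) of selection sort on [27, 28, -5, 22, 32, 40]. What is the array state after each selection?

Pass 1: Select minimum -5 at index 2, swap -> [-5, 28, 27, 22, 32, 40]
Pass 2: Select minimum 22 at index 3, swap -> [-5, 22, 27, 28, 32, 40]
Pass 3: Select minimum 27 at index 2, swap -> [-5, 22, 27, 28, 32, 40]
Pass 4: Select minimum 28 at index 3, swap -> [-5, 22, 27, 28, 32, 40]


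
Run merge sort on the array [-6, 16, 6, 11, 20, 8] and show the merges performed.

Divide and conquer:
  Merge [16] + [6] -> [6, 16]
  Merge [-6] + [6, 16] -> [-6, 6, 16]
  Merge [20] + [8] -> [8, 20]
  Merge [11] + [8, 20] -> [8, 11, 20]
  Merge [-6, 6, 16] + [8, 11, 20] -> [-6, 6, 8, 11, 16, 20]


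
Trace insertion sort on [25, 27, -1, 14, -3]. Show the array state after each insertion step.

First element 25 is already 'sorted'
Insert 27: shifted 0 elements -> [25, 27, -1, 14, -3]
Insert -1: shifted 2 elements -> [-1, 25, 27, 14, -3]
Insert 14: shifted 2 elements -> [-1, 14, 25, 27, -3]
Insert -3: shifted 4 elements -> [-3, -1, 14, 25, 27]


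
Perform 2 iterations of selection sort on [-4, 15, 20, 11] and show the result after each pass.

Pass 1: Select minimum -4 at index 0, swap -> [-4, 15, 20, 11]
Pass 2: Select minimum 11 at index 3, swap -> [-4, 11, 20, 15]


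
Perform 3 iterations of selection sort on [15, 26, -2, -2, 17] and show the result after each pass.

Pass 1: Select minimum -2 at index 2, swap -> [-2, 26, 15, -2, 17]
Pass 2: Select minimum -2 at index 3, swap -> [-2, -2, 15, 26, 17]
Pass 3: Select minimum 15 at index 2, swap -> [-2, -2, 15, 26, 17]


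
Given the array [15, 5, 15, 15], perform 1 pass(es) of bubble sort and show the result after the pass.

After pass 1: [5, 15, 15, 15] (1 swaps)
Total swaps: 1


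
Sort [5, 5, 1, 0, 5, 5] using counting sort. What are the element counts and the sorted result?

Count array: [1, 1, 0, 0, 0, 4]
(count[i] = number of elements equal to i)
Cumulative count: [1, 2, 2, 2, 2, 6]
Sorted: [0, 1, 5, 5, 5, 5]


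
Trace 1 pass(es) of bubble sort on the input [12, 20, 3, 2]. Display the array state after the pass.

After pass 1: [12, 3, 2, 20] (2 swaps)
Total swaps: 2


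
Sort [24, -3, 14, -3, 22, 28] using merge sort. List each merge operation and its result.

Divide and conquer:
  Merge [-3] + [14] -> [-3, 14]
  Merge [24] + [-3, 14] -> [-3, 14, 24]
  Merge [22] + [28] -> [22, 28]
  Merge [-3] + [22, 28] -> [-3, 22, 28]
  Merge [-3, 14, 24] + [-3, 22, 28] -> [-3, -3, 14, 22, 24, 28]


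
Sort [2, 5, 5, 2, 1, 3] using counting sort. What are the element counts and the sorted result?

Count array: [0, 1, 2, 1, 0, 2]
(count[i] = number of elements equal to i)
Cumulative count: [0, 1, 3, 4, 4, 6]
Sorted: [1, 2, 2, 3, 5, 5]


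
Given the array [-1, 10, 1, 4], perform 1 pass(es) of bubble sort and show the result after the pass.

After pass 1: [-1, 1, 4, 10] (2 swaps)
Total swaps: 2


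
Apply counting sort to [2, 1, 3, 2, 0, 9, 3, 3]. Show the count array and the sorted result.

Count array: [1, 1, 2, 3, 0, 0, 0, 0, 0, 1]
(count[i] = number of elements equal to i)
Cumulative count: [1, 2, 4, 7, 7, 7, 7, 7, 7, 8]
Sorted: [0, 1, 2, 2, 3, 3, 3, 9]


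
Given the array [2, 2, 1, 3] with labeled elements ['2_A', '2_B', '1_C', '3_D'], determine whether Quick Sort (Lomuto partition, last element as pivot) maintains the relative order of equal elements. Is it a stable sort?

Trace Quick Sort on the labeled array (the key is the number; the letter only tracks identity):
  Partition indices 0..3 around pivot 3_D -> [2_A, 2_B, 1_C, 3_D]
  Partition indices 0..2 around pivot 1_C -> [1_C, 2_B, 2_A, 3_D]
  Partition indices 1..2 around pivot 2_A -> [1_C, 2_B, 2_A, 3_D]
Final order: [1_C, 2_B, 2_A, 3_D]
Equal keys:
  value 2: originally 2_A, 2_B; after sorting 2_B, 2_A -> order changed
Equal keys were reordered, so Quick Sort is not stable: partition swaps elements across long distances and can reorder equal keys. (One such input is enough; an unstable sort may happen to preserve order on other inputs, but it gives no guarantee.)
Answer: Not stable


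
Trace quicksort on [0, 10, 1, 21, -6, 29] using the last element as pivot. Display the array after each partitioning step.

Partition 1: pivot=29 at index 5 -> [0, 10, 1, 21, -6, 29]
Partition 2: pivot=-6 at index 0 -> [-6, 10, 1, 21, 0, 29]
Partition 3: pivot=0 at index 1 -> [-6, 0, 1, 21, 10, 29]
Partition 4: pivot=10 at index 3 -> [-6, 0, 1, 10, 21, 29]


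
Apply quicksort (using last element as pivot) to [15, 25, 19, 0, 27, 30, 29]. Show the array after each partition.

Partition 1: pivot=29 at index 5 -> [15, 25, 19, 0, 27, 29, 30]
Partition 2: pivot=27 at index 4 -> [15, 25, 19, 0, 27, 29, 30]
Partition 3: pivot=0 at index 0 -> [0, 25, 19, 15, 27, 29, 30]
Partition 4: pivot=15 at index 1 -> [0, 15, 19, 25, 27, 29, 30]
Partition 5: pivot=25 at index 3 -> [0, 15, 19, 25, 27, 29, 30]


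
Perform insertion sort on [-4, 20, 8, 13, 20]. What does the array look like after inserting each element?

First element -4 is already 'sorted'
Insert 20: shifted 0 elements -> [-4, 20, 8, 13, 20]
Insert 8: shifted 1 elements -> [-4, 8, 20, 13, 20]
Insert 13: shifted 1 elements -> [-4, 8, 13, 20, 20]
Insert 20: shifted 0 elements -> [-4, 8, 13, 20, 20]


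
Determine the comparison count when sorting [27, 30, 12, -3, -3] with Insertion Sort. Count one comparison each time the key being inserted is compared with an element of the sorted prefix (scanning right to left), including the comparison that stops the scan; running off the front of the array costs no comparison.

Insert 30: 27 <= 30 (stop) = 1 comparison(s) -> [27, 30, 12, -3, -3]
Insert 12: 30 > 12 (shift), 27 > 12 (shift), reached front = 2 comparison(s) -> [12, 27, 30, -3, -3]
Insert -3: 30 > -3 (shift), 27 > -3 (shift), 12 > -3 (shift), reached front = 3 comparison(s) -> [-3, 12, 27, 30, -3]
Insert -3: 30 > -3 (shift), 27 > -3 (shift), 12 > -3 (shift), -3 <= -3 (stop) = 4 comparison(s) -> [-3, -3, 12, 27, 30]
Total comparisons: 1 + 2 + 3 + 4 = 10


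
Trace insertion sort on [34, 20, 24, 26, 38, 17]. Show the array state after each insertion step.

First element 34 is already 'sorted'
Insert 20: shifted 1 elements -> [20, 34, 24, 26, 38, 17]
Insert 24: shifted 1 elements -> [20, 24, 34, 26, 38, 17]
Insert 26: shifted 1 elements -> [20, 24, 26, 34, 38, 17]
Insert 38: shifted 0 elements -> [20, 24, 26, 34, 38, 17]
Insert 17: shifted 5 elements -> [17, 20, 24, 26, 34, 38]


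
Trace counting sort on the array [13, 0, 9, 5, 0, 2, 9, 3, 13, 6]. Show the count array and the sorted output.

Count array: [2, 0, 1, 1, 0, 1, 1, 0, 0, 2, 0, 0, 0, 2]
(count[i] = number of elements equal to i)
Cumulative count: [2, 2, 3, 4, 4, 5, 6, 6, 6, 8, 8, 8, 8, 10]
Sorted: [0, 0, 2, 3, 5, 6, 9, 9, 13, 13]


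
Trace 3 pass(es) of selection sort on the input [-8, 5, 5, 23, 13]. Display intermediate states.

Pass 1: Select minimum -8 at index 0, swap -> [-8, 5, 5, 23, 13]
Pass 2: Select minimum 5 at index 1, swap -> [-8, 5, 5, 23, 13]
Pass 3: Select minimum 5 at index 2, swap -> [-8, 5, 5, 23, 13]


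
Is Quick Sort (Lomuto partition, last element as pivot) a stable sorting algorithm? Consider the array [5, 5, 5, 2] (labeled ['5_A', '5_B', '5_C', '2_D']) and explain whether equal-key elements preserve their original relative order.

Trace Quick Sort on the labeled array (the key is the number; the letter only tracks identity):
  Partition indices 0..3 around pivot 2_D -> [2_D, 5_B, 5_C, 5_A]
  Partition indices 1..3 around pivot 5_A -> [2_D, 5_B, 5_C, 5_A]
  Partition indices 1..2 around pivot 5_C -> [2_D, 5_B, 5_C, 5_A]
Final order: [2_D, 5_B, 5_C, 5_A]
Equal keys:
  value 5: originally 5_A, 5_B, 5_C; after sorting 5_B, 5_C, 5_A -> order changed
Equal keys were reordered, so Quick Sort is not stable: partition swaps elements across long distances and can reorder equal keys. (One such input is enough; an unstable sort may happen to preserve order on other inputs, but it gives no guarantee.)
Answer: Not stable


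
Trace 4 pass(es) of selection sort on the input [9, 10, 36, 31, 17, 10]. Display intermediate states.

Pass 1: Select minimum 9 at index 0, swap -> [9, 10, 36, 31, 17, 10]
Pass 2: Select minimum 10 at index 1, swap -> [9, 10, 36, 31, 17, 10]
Pass 3: Select minimum 10 at index 5, swap -> [9, 10, 10, 31, 17, 36]
Pass 4: Select minimum 17 at index 4, swap -> [9, 10, 10, 17, 31, 36]


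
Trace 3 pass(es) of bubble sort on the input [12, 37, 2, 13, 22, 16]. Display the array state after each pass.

After pass 1: [12, 2, 13, 22, 16, 37] (4 swaps)
After pass 2: [2, 12, 13, 16, 22, 37] (2 swaps)
After pass 3: [2, 12, 13, 16, 22, 37] (0 swaps)
Total swaps: 6


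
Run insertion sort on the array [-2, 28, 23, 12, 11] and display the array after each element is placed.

First element -2 is already 'sorted'
Insert 28: shifted 0 elements -> [-2, 28, 23, 12, 11]
Insert 23: shifted 1 elements -> [-2, 23, 28, 12, 11]
Insert 12: shifted 2 elements -> [-2, 12, 23, 28, 11]
Insert 11: shifted 3 elements -> [-2, 11, 12, 23, 28]


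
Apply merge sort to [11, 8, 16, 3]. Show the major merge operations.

Divide and conquer:
  Merge [11] + [8] -> [8, 11]
  Merge [16] + [3] -> [3, 16]
  Merge [8, 11] + [3, 16] -> [3, 8, 11, 16]


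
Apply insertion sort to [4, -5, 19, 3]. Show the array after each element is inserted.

First element 4 is already 'sorted'
Insert -5: shifted 1 elements -> [-5, 4, 19, 3]
Insert 19: shifted 0 elements -> [-5, 4, 19, 3]
Insert 3: shifted 2 elements -> [-5, 3, 4, 19]


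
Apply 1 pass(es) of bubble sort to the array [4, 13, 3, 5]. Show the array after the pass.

After pass 1: [4, 3, 5, 13] (2 swaps)
Total swaps: 2


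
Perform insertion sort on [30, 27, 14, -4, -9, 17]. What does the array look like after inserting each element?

First element 30 is already 'sorted'
Insert 27: shifted 1 elements -> [27, 30, 14, -4, -9, 17]
Insert 14: shifted 2 elements -> [14, 27, 30, -4, -9, 17]
Insert -4: shifted 3 elements -> [-4, 14, 27, 30, -9, 17]
Insert -9: shifted 4 elements -> [-9, -4, 14, 27, 30, 17]
Insert 17: shifted 2 elements -> [-9, -4, 14, 17, 27, 30]


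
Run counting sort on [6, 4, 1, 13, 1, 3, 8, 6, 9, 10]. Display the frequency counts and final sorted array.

Count array: [0, 2, 0, 1, 1, 0, 2, 0, 1, 1, 1, 0, 0, 1]
(count[i] = number of elements equal to i)
Cumulative count: [0, 2, 2, 3, 4, 4, 6, 6, 7, 8, 9, 9, 9, 10]
Sorted: [1, 1, 3, 4, 6, 6, 8, 9, 10, 13]


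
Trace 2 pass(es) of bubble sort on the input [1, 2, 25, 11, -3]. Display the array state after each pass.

After pass 1: [1, 2, 11, -3, 25] (2 swaps)
After pass 2: [1, 2, -3, 11, 25] (1 swaps)
Total swaps: 3


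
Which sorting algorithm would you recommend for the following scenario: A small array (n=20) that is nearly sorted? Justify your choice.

Best choice: Insertion sort
Reason: Insertion sort is O(n) for nearly sorted arrays and has low overhead


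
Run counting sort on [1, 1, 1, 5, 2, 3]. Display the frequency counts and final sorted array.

Count array: [0, 3, 1, 1, 0, 1]
(count[i] = number of elements equal to i)
Cumulative count: [0, 3, 4, 5, 5, 6]
Sorted: [1, 1, 1, 2, 3, 5]
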